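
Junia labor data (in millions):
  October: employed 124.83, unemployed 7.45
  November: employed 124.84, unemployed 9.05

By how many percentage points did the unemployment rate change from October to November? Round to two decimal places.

October: labor force = 124.83 + 7.45 = 132.28; u = 7.45/132.28 = 5.63%.
November: labor force = 124.84 + 9.05 = 133.89; u = 9.05/133.89 = 6.76%.
Change = 6.76% − 5.63% = +1.13 pp.

The unemployment rate changed by +1.13 percentage points.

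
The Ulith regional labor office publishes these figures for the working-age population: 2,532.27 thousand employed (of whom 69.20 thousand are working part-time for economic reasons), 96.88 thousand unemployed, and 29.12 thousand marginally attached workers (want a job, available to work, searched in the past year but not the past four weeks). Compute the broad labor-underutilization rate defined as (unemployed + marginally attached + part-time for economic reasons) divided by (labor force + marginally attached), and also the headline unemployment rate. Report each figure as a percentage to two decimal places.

Labor force = 2,532.27 + 96.88 = 2,629.15 thousand.
Numerator = 96.88 + 29.12 + 69.20 = 195.20 thousand.
Denominator = 2,629.15 + 29.12 = 2,658.27 thousand.
Broad rate = 195.20 / 2,658.27 = 7.34%.
Headline unemployment rate = 96.88 / 2,629.15 = 3.68%.

Broad underutilization rate ≈ 7.34%; headline unemployment rate ≈ 3.68%.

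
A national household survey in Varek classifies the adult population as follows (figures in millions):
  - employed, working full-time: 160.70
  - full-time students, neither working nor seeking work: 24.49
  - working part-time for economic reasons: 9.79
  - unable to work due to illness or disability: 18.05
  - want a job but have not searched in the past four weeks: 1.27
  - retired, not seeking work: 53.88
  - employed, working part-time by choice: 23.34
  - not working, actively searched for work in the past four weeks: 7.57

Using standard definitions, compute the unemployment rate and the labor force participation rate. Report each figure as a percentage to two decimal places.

Employed = 160.70 + 9.79 + 23.34 = 193.83 million (anyone who worked, including part-time for economic reasons, counts as employed).
Unemployed = 7.57 million.
Labor force = 193.83 + 7.57 = 201.40 million.
Not in labor force = 24.49 + 18.05 + 1.27 + 53.88 = 97.69 million (those not working and not actively searching are outside the labor force — including those who want a job but have given up searching).
Civilian working-age population = 201.40 + 97.69 = 299.09 million.
Unemployment rate = 7.57 / 201.40 = 3.76%.
Labor force participation rate = 201.40 / 299.09 = 67.34%.

Unemployment rate ≈ 3.76%; labor force participation rate ≈ 67.34%.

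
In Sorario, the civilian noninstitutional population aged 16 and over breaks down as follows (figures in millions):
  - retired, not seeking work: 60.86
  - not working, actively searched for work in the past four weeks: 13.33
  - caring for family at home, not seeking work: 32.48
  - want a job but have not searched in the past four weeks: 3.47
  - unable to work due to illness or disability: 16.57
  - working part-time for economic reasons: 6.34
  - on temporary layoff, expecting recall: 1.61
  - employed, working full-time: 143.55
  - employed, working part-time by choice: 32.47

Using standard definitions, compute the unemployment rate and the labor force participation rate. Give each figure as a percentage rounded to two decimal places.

Employed = 6.34 + 143.55 + 32.47 = 182.36 million (anyone who worked, including part-time for economic reasons, counts as employed).
Unemployed = 13.33 + 1.61 = 14.94 million (jobless and actively searching, or on temporary layoff).
Labor force = 182.36 + 14.94 = 197.30 million.
Not in labor force = 60.86 + 32.48 + 3.47 + 16.57 = 113.38 million (those not working and not actively searching are outside the labor force — including those who want a job but have given up searching).
Civilian working-age population = 197.30 + 113.38 = 310.68 million.
Unemployment rate = 14.94 / 197.30 = 7.57%.
Labor force participation rate = 197.30 / 310.68 = 63.51%.

Unemployment rate ≈ 7.57%; labor force participation rate ≈ 63.51%.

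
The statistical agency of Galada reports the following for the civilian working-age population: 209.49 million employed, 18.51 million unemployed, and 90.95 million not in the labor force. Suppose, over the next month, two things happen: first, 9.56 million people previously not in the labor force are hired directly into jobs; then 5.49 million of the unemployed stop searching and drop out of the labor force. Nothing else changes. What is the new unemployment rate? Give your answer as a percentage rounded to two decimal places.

New unemployment rate ≈ 5.61%.

Initially, labor force = 209.49 + 18.51 = 228.00 million, so u = 18.51/228.00 = 8.12%.
After the first change, employed and labor force both rise by 9.56; unemployed unchanged → E = 219.05, U = 18.51, labor force = 237.56 million.
After the second change, unemployed and labor force both fall by 5.49 → E = 219.05, U = 13.02, labor force = 232.07 million.
New unemployment rate = 13.02 / 232.07 = 5.61%.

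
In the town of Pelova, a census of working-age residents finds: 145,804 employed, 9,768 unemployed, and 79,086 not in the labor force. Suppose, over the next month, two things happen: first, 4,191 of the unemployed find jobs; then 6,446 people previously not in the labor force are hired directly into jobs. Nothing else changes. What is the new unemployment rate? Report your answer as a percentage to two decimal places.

Initially, labor force = 145,804 + 9,768 = 155,572, so u = 9,768/155,572 = 6.28%.
After the first change, unemployed falls and employed rises by 4,191; labor force unchanged → E = 149,995, U = 5,577, labor force = 155,572.
After the second change, employed and labor force both rise by 6,446; unemployed unchanged → E = 156,441, U = 5,577, labor force = 162,018.
New unemployment rate = 5,577 / 162,018 = 3.44%.

New unemployment rate ≈ 3.44%.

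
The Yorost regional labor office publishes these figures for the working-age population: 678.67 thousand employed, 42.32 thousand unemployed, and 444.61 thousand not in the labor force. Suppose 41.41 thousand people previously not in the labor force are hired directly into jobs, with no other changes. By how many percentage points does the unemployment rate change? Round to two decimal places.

Initially, labor force = 678.67 + 42.32 = 720.99 thousand, so u = 42.32/720.99 = 5.87%.
After the change, employed and labor force both rise by 41.41; unemployed unchanged → E = 720.08, U = 42.32, labor force = 762.40 thousand.
New unemployment rate = 42.32 / 762.40 = 5.55%.
Change = 5.55% − 5.87% = −0.32 percentage points.

The unemployment rate changes by −0.32 percentage points.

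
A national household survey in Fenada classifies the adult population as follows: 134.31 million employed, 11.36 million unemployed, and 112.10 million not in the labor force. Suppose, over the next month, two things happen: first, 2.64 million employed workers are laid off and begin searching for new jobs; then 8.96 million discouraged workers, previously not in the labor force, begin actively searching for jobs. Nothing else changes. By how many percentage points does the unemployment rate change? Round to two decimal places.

The unemployment rate changes by +7.05 percentage points.

Initially, labor force = 134.31 + 11.36 = 145.67 million, so u = 11.36/145.67 = 7.80%.
After the first change, employed falls and unemployed rises by 2.64; labor force unchanged → E = 131.67, U = 14.00, labor force = 145.67 million.
After the second change, unemployed and labor force both rise by 8.96 → E = 131.67, U = 22.96, labor force = 154.63 million.
New unemployment rate = 22.96 / 154.63 = 14.85%.
Change = 14.85% − 7.80% = +7.05 percentage points.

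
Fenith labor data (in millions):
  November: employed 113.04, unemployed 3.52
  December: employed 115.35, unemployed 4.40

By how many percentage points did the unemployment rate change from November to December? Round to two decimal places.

November: labor force = 113.04 + 3.52 = 116.56; u = 3.52/116.56 = 3.02%.
December: labor force = 115.35 + 4.40 = 119.75; u = 4.40/119.75 = 3.67%.
Change = 3.67% − 3.02% = +0.65 pp.

The unemployment rate changed by +0.65 percentage points.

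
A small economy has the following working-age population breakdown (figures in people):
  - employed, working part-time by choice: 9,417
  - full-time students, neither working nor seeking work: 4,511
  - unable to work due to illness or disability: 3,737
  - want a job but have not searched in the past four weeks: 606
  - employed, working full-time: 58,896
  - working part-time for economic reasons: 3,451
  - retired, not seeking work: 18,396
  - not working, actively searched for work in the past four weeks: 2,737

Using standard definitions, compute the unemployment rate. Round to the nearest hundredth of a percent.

Employed = 9,417 + 58,896 + 3,451 = 71,764 (anyone who worked, including part-time for economic reasons, counts as employed).
Unemployed = 2,737.
Labor force = 71,764 + 2,737 = 74,501.
Unemployment rate = 2,737 / 74,501 = 3.67%.

Unemployment rate ≈ 3.67%.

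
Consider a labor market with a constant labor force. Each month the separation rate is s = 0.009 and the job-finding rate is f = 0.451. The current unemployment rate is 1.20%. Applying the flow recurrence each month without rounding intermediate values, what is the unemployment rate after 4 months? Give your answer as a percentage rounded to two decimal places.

Unemployment rate after four months ≈ 1.89%.

With a fixed labor force, u_{t+1} = u_t + s·(1−u_t) − f·u_t = u_t·(1−s−f) + s.
Here 1−s−f = 0.540 and s = 0.009.
u_1 = 0.012000 × 0.540 + 0.009 = 0.015480.
u_2 = 0.015480 × 0.540 + 0.009 = 0.017359.
u_3 = 0.017359 × 0.540 + 0.009 = 0.018374.
u_4 = 0.018374 × 0.540 + 0.009 = 0.018922.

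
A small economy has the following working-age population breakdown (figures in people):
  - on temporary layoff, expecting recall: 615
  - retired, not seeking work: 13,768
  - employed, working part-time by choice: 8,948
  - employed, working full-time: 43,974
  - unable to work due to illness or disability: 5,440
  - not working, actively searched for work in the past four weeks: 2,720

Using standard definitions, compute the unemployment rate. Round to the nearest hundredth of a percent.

Employed = 8,948 + 43,974 = 52,922.
Unemployed = 615 + 2,720 = 3,335 (jobless and actively searching, or on temporary layoff).
Labor force = 52,922 + 3,335 = 56,257.
Unemployment rate = 3,335 / 56,257 = 5.93%.

Unemployment rate ≈ 5.93%.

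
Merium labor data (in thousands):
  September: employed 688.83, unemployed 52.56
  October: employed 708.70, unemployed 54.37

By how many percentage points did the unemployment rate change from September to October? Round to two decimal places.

September: labor force = 688.83 + 52.56 = 741.39; u = 52.56/741.39 = 7.09%.
October: labor force = 708.70 + 54.37 = 763.07; u = 54.37/763.07 = 7.13%.
Change = 7.13% − 7.09% = +0.04 pp.

The unemployment rate changed by +0.04 percentage points.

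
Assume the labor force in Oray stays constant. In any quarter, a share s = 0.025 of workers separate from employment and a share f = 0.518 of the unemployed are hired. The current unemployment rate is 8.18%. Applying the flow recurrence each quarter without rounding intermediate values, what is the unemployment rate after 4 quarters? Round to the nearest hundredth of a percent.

With a fixed labor force, u_{t+1} = u_t + s·(1−u_t) − f·u_t = u_t·(1−s−f) + s.
Here 1−s−f = 0.457 and s = 0.025.
u_1 = 0.081800 × 0.457 + 0.025 = 0.062383.
u_2 = 0.062383 × 0.457 + 0.025 = 0.053509.
u_3 = 0.053509 × 0.457 + 0.025 = 0.049454.
u_4 = 0.049454 × 0.457 + 0.025 = 0.047600.

Unemployment rate after four quarters ≈ 4.76%.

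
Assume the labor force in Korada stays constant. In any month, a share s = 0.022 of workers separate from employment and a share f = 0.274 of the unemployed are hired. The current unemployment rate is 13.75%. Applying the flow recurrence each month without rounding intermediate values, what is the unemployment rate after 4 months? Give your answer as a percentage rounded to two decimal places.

With a fixed labor force, u_{t+1} = u_t + s·(1−u_t) − f·u_t = u_t·(1−s−f) + s.
Here 1−s−f = 0.704 and s = 0.022.
u_1 = 0.137500 × 0.704 + 0.022 = 0.118800.
u_2 = 0.118800 × 0.704 + 0.022 = 0.105635.
u_3 = 0.105635 × 0.704 + 0.022 = 0.096367.
u_4 = 0.096367 × 0.704 + 0.022 = 0.089842.

Unemployment rate after four months ≈ 8.98%.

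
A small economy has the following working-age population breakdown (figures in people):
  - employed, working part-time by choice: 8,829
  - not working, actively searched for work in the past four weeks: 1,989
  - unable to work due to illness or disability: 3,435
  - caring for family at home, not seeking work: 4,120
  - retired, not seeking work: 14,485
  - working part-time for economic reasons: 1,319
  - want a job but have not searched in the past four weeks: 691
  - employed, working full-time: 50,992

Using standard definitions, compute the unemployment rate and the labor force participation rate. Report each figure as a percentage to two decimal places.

Employed = 8,829 + 1,319 + 50,992 = 61,140 (anyone who worked, including part-time for economic reasons, counts as employed).
Unemployed = 1,989.
Labor force = 61,140 + 1,989 = 63,129.
Not in labor force = 3,435 + 4,120 + 14,485 + 691 = 22,731 (those not working and not actively searching are outside the labor force — including those who want a job but have given up searching).
Civilian working-age population = 63,129 + 22,731 = 85,860.
Unemployment rate = 1,989 / 63,129 = 3.15%.
Labor force participation rate = 63,129 / 85,860 = 73.53%.

Unemployment rate ≈ 3.15%; labor force participation rate ≈ 73.53%.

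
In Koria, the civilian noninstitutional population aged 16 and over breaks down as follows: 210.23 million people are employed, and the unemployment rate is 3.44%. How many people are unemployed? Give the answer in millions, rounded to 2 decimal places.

About 7.49 million are unemployed.

Let U be the number unemployed. The labor force is E + U, and U/(E+U) = 0.0344.
So U = 0.0344 × 210.23 / (1 − 0.0344) = 7.2319 / 0.9656 ≈ 7.49 million.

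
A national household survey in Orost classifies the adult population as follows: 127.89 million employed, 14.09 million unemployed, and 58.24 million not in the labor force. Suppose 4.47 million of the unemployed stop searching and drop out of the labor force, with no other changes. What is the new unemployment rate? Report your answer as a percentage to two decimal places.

New unemployment rate ≈ 7.00%.

Initially, labor force = 127.89 + 14.09 = 141.98 million, so u = 14.09/141.98 = 9.92%.
After the change, unemployed and labor force both fall by 4.47 → E = 127.89, U = 9.62, labor force = 137.51 million.
New unemployment rate = 9.62 / 137.51 = 7.00%.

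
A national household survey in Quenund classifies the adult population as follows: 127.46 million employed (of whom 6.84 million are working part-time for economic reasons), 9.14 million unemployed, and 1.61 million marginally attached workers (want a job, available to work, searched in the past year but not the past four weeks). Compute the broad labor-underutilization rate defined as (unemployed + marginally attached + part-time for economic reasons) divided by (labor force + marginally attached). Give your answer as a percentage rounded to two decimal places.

Broad underutilization rate ≈ 12.73%.

Labor force = 127.46 + 9.14 = 136.60 million.
Numerator = 9.14 + 1.61 + 6.84 = 17.59 million.
Denominator = 136.60 + 1.61 = 138.21 million.
Broad rate = 17.59 / 138.21 = 12.73%.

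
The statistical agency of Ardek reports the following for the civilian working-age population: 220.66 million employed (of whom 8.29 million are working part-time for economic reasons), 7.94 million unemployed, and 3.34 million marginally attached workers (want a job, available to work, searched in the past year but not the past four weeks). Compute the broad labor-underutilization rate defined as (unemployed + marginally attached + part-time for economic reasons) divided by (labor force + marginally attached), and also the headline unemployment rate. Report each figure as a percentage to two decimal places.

Broad underutilization rate ≈ 8.44%; headline unemployment rate ≈ 3.47%.

Labor force = 220.66 + 7.94 = 228.60 million.
Numerator = 7.94 + 3.34 + 8.29 = 19.57 million.
Denominator = 228.60 + 3.34 = 231.94 million.
Broad rate = 19.57 / 231.94 = 8.44%.
Headline unemployment rate = 7.94 / 228.60 = 3.47%.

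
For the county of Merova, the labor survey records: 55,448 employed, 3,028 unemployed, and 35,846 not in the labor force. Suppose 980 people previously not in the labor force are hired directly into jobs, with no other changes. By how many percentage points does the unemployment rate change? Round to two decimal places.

Initially, labor force = 55,448 + 3,028 = 58,476, so u = 3,028/58,476 = 5.18%.
After the change, employed and labor force both rise by 980; unemployed unchanged → E = 56,428, U = 3,028, labor force = 59,456.
New unemployment rate = 3,028 / 59,456 = 5.09%.
Change = 5.09% − 5.18% = −0.09 percentage points.

The unemployment rate changes by −0.09 percentage points.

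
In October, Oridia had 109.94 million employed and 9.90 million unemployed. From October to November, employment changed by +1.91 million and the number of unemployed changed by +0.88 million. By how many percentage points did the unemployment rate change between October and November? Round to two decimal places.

October: labor force = 109.94 + 9.90 = 119.84; u = 9.90/119.84 = 8.26%.
November: labor force = 111.85 + 10.78 = 122.63; u = 10.78/122.63 = 8.79%.
Change = 8.79% − 8.26% = +0.53 pp.

The unemployment rate changed by +0.53 percentage points.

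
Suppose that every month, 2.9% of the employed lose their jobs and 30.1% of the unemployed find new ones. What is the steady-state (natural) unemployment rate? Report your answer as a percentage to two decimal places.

At steady state the flows balance: s·E = f·U, so U/(E+U) = s/(s+f).
u* = 2.9 / (2.9 + 30.1) = 2.9 / 33.00 = 8.79%.

Steady-state unemployment rate ≈ 8.79%.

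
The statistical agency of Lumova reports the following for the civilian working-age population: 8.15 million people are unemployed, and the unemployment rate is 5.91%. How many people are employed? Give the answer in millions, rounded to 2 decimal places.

About 129.75 million are employed.

Labor force = U / u = 8.15 / 0.0591 ≈ 137.90 million.
Employed = labor force − unemployed = 137.90 − 8.15 = 129.75 million.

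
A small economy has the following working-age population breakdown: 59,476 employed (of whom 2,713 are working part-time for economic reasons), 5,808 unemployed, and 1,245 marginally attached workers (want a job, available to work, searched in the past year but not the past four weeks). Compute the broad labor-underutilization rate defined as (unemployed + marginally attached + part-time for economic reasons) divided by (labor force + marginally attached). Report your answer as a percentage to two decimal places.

Broad underutilization rate ≈ 14.68%.

Labor force = 59,476 + 5,808 = 65,284.
Numerator = 5,808 + 1,245 + 2,713 = 9,766.
Denominator = 65,284 + 1,245 = 66,529.
Broad rate = 9,766 / 66,529 = 14.68%.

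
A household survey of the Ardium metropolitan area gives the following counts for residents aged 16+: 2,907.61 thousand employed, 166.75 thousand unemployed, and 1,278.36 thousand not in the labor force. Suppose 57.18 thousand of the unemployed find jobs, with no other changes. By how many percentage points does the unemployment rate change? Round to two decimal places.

The unemployment rate changes by −1.86 percentage points.

Initially, labor force = 2,907.61 + 166.75 = 3,074.36 thousand, so u = 166.75/3,074.36 = 5.42%.
After the change, unemployed falls and employed rises by 57.18; labor force unchanged → E = 2,964.79, U = 109.57, labor force = 3,074.36 thousand.
New unemployment rate = 109.57 / 3,074.36 = 3.56%.
Change = 3.56% − 5.42% = −1.86 percentage points.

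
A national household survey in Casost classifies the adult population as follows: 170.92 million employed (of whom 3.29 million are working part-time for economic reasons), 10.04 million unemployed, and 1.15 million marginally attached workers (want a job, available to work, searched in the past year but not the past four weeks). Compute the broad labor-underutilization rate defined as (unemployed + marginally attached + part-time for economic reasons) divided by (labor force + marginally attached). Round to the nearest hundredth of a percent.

Labor force = 170.92 + 10.04 = 180.96 million.
Numerator = 10.04 + 1.15 + 3.29 = 14.48 million.
Denominator = 180.96 + 1.15 = 182.11 million.
Broad rate = 14.48 / 182.11 = 7.95%.

Broad underutilization rate ≈ 7.95%.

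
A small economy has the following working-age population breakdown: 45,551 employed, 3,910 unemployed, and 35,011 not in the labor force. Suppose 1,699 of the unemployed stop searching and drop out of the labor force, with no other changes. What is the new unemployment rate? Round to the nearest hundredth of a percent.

Initially, labor force = 45,551 + 3,910 = 49,461, so u = 3,910/49,461 = 7.91%.
After the change, unemployed and labor force both fall by 1,699 → E = 45,551, U = 2,211, labor force = 47,762.
New unemployment rate = 2,211 / 47,762 = 4.63%.

New unemployment rate ≈ 4.63%.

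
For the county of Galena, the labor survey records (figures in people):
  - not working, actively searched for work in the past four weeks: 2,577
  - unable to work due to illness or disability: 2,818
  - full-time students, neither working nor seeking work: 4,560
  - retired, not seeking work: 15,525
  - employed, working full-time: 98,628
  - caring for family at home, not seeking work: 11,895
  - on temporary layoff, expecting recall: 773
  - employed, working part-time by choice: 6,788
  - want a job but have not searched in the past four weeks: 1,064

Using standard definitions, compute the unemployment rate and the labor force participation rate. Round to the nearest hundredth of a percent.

Unemployment rate ≈ 3.08%; labor force participation rate ≈ 75.20%.

Employed = 98,628 + 6,788 = 105,416.
Unemployed = 2,577 + 773 = 3,350 (jobless and actively searching, or on temporary layoff).
Labor force = 105,416 + 3,350 = 108,766.
Not in labor force = 2,818 + 4,560 + 15,525 + 11,895 + 1,064 = 35,862 (those not working and not actively searching are outside the labor force — including those who want a job but have given up searching).
Civilian working-age population = 108,766 + 35,862 = 144,628.
Unemployment rate = 3,350 / 108,766 = 3.08%.
Labor force participation rate = 108,766 / 144,628 = 75.20%.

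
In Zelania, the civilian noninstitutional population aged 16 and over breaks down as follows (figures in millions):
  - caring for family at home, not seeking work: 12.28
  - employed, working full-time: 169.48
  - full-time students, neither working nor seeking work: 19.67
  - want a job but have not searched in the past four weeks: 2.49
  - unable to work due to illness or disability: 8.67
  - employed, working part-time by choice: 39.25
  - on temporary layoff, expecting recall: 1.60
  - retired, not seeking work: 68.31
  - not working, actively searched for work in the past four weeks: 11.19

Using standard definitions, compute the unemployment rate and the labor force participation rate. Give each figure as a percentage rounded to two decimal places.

Unemployment rate ≈ 5.77%; labor force participation rate ≈ 66.53%.

Employed = 169.48 + 39.25 = 208.73 million.
Unemployed = 1.60 + 11.19 = 12.79 million (jobless and actively searching, or on temporary layoff).
Labor force = 208.73 + 12.79 = 221.52 million.
Not in labor force = 12.28 + 19.67 + 2.49 + 8.67 + 68.31 = 111.42 million (those not working and not actively searching are outside the labor force — including those who want a job but have given up searching).
Civilian working-age population = 221.52 + 111.42 = 332.94 million.
Unemployment rate = 12.79 / 221.52 = 5.77%.
Labor force participation rate = 221.52 / 332.94 = 66.53%.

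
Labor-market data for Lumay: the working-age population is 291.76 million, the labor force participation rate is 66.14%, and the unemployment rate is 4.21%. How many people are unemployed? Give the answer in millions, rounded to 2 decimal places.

About 8.12 million are unemployed.

Labor force = 0.6614 × 291.76 = 192.97 million.
Unemployed = 0.0421 × 192.97 ≈ 8.12 million.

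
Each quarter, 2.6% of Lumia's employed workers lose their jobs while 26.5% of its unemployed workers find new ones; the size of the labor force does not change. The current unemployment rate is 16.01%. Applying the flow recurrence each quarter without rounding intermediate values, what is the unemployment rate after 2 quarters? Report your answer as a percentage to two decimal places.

Unemployment rate after two quarters ≈ 12.49%.

With a fixed labor force, u_{t+1} = u_t + s·(1−u_t) − f·u_t = u_t·(1−s−f) + s.
Here 1−s−f = 0.709 and s = 0.026.
u_1 = 0.160100 × 0.709 + 0.026 = 0.139511.
u_2 = 0.139511 × 0.709 + 0.026 = 0.124913.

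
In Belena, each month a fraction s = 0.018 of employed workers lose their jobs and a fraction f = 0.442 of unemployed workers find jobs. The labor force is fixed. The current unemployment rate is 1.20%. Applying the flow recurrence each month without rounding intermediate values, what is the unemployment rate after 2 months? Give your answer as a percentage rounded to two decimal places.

Unemployment rate after two months ≈ 3.12%.

With a fixed labor force, u_{t+1} = u_t + s·(1−u_t) − f·u_t = u_t·(1−s−f) + s.
Here 1−s−f = 0.540 and s = 0.018.
u_1 = 0.012000 × 0.540 + 0.018 = 0.024480.
u_2 = 0.024480 × 0.540 + 0.018 = 0.031219.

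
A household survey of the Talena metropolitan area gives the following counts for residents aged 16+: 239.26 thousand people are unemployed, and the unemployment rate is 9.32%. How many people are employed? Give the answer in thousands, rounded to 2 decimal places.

About 2,327.91 thousand are employed.

Labor force = U / u = 239.26 / 0.0932 ≈ 2,567.17 thousand.
Employed = labor force − unemployed = 2,567.17 − 239.26 = 2,327.91 thousand.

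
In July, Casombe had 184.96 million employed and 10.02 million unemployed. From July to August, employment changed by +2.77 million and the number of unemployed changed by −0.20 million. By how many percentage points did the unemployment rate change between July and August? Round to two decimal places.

The unemployment rate changed by −0.17 percentage points.

July: labor force = 184.96 + 10.02 = 194.98; u = 10.02/194.98 = 5.14%.
August: labor force = 187.73 + 9.82 = 197.55; u = 9.82/197.55 = 4.97%.
Change = 4.97% − 5.14% = −0.17 pp.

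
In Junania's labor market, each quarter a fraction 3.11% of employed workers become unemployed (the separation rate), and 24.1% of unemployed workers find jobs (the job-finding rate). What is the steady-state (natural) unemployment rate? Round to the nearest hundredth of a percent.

At steady state the flows balance: s·E = f·U, so U/(E+U) = s/(s+f).
u* = 3.11 / (3.11 + 24.1) = 3.11 / 27.21 = 11.43%.

Steady-state unemployment rate ≈ 11.43%.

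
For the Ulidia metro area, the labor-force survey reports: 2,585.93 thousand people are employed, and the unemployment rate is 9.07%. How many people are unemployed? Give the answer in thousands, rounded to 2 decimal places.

Let U be the number unemployed. The labor force is E + U, and U/(E+U) = 0.0907.
So U = 0.0907 × 2,585.93 / (1 − 0.0907) = 234.5439 / 0.9093 ≈ 257.94 thousand.

About 257.94 thousand are unemployed.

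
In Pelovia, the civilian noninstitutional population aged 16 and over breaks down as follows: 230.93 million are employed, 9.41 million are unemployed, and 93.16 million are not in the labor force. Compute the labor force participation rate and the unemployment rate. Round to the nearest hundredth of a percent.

Labor force = employed + unemployed = 230.93 + 9.41 = 240.34 million.
Working-age population = 240.34 + 93.16 = 333.50 million.
Unemployment rate = 9.41 / 240.34 = 3.92%.
Labor force participation rate = 240.34 / 333.50 = 72.07%.

Labor force participation rate ≈ 72.07%; unemployment rate ≈ 3.92%.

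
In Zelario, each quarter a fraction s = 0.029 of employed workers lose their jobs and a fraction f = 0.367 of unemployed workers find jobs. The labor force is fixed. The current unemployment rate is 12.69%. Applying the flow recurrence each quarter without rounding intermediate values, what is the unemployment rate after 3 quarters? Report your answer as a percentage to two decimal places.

Unemployment rate after three quarters ≈ 8.51%.

With a fixed labor force, u_{t+1} = u_t + s·(1−u_t) − f·u_t = u_t·(1−s−f) + s.
Here 1−s−f = 0.604 and s = 0.029.
u_1 = 0.126900 × 0.604 + 0.029 = 0.105648.
u_2 = 0.105648 × 0.604 + 0.029 = 0.092811.
u_3 = 0.092811 × 0.604 + 0.029 = 0.085058.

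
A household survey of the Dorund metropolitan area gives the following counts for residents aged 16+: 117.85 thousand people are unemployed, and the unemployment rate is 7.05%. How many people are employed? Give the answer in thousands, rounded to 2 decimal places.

About 1,553.78 thousand are employed.

Labor force = U / u = 117.85 / 0.0705 ≈ 1,671.63 thousand.
Employed = labor force − unemployed = 1,671.63 − 117.85 = 1,553.78 thousand.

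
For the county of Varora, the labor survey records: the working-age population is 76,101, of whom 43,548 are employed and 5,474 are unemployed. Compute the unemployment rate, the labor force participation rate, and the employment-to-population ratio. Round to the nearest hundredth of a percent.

Unemployment rate ≈ 11.17%; labor force participation rate ≈ 64.42%; employment-population ratio ≈ 57.22%.

Labor force = employed + unemployed = 43,548 + 5,474 = 49,022.
Unemployment rate = 5,474 / 49,022 = 11.17%.
Labor force participation rate = 49,022 / 76,101 = 64.42%.
Employment-population ratio = 43,548 / 76,101 = 57.22%.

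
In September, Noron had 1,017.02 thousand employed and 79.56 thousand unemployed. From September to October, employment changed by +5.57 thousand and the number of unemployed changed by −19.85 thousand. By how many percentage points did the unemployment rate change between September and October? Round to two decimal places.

September: labor force = 1,017.02 + 79.56 = 1,096.58; u = 79.56/1,096.58 = 7.26%.
October: labor force = 1,022.59 + 59.71 = 1,082.30; u = 59.71/1,082.30 = 5.52%.
Change = 5.52% − 7.26% = −1.74 pp.

The unemployment rate changed by −1.74 percentage points.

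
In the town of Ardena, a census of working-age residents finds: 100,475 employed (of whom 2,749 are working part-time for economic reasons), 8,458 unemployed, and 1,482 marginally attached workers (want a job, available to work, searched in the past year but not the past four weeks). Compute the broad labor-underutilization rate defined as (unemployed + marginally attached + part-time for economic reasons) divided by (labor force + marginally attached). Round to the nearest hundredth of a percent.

Labor force = 100,475 + 8,458 = 108,933.
Numerator = 8,458 + 1,482 + 2,749 = 12,689.
Denominator = 108,933 + 1,482 = 110,415.
Broad rate = 12,689 / 110,415 = 11.49%.

Broad underutilization rate ≈ 11.49%.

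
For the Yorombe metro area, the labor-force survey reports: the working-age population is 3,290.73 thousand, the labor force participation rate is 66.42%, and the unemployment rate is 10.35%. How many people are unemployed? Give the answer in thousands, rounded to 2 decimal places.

About 226.22 thousand are unemployed.

Labor force = 0.6642 × 3,290.73 = 2,185.70 thousand.
Unemployed = 0.1035 × 2,185.70 ≈ 226.22 thousand.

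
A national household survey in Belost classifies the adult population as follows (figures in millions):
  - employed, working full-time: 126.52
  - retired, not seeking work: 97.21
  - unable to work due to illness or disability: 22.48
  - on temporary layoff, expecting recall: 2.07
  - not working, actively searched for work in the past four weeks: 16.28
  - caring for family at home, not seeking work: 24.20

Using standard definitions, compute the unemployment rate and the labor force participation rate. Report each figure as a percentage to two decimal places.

Unemployment rate ≈ 12.67%; labor force participation rate ≈ 50.17%.

Employed = 126.52 million.
Unemployed = 2.07 + 16.28 = 18.35 million (jobless and actively searching, or on temporary layoff).
Labor force = 126.52 + 18.35 = 144.87 million.
Not in labor force = 97.21 + 22.48 + 24.20 = 143.89 million (those not working and not actively searching are outside the labor force).
Civilian working-age population = 144.87 + 143.89 = 288.76 million.
Unemployment rate = 18.35 / 144.87 = 12.67%.
Labor force participation rate = 144.87 / 288.76 = 50.17%.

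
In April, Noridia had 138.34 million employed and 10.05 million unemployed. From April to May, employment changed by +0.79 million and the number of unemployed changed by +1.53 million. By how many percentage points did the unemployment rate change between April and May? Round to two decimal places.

The unemployment rate changed by +0.91 percentage points.

April: labor force = 138.34 + 10.05 = 148.39; u = 10.05/148.39 = 6.77%.
May: labor force = 139.13 + 11.58 = 150.71; u = 11.58/150.71 = 7.68%.
Change = 7.68% − 6.77% = +0.91 pp.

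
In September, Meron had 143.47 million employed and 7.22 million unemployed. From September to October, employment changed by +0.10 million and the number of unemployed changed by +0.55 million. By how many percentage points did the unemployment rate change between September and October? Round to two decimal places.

September: labor force = 143.47 + 7.22 = 150.69; u = 7.22/150.69 = 4.79%.
October: labor force = 143.57 + 7.77 = 151.34; u = 7.77/151.34 = 5.13%.
Change = 5.13% − 4.79% = +0.34 pp.

The unemployment rate changed by +0.34 percentage points.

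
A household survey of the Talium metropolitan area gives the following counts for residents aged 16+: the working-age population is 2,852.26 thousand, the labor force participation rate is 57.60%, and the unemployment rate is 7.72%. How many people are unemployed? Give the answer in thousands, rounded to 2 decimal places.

About 126.83 thousand are unemployed.

Labor force = 0.5760 × 2,852.26 = 1,642.90 thousand.
Unemployed = 0.0772 × 1,642.90 ≈ 126.83 thousand.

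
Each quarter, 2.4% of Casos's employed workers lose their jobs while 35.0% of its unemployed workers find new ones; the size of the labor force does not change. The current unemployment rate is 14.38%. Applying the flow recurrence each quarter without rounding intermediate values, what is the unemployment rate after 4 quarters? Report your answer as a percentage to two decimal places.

With a fixed labor force, u_{t+1} = u_t + s·(1−u_t) − f·u_t = u_t·(1−s−f) + s.
Here 1−s−f = 0.626 and s = 0.024.
u_1 = 0.143800 × 0.626 + 0.024 = 0.114019.
u_2 = 0.114019 × 0.626 + 0.024 = 0.095376.
u_3 = 0.095376 × 0.626 + 0.024 = 0.083705.
u_4 = 0.083705 × 0.626 + 0.024 = 0.076399.

Unemployment rate after four quarters ≈ 7.64%.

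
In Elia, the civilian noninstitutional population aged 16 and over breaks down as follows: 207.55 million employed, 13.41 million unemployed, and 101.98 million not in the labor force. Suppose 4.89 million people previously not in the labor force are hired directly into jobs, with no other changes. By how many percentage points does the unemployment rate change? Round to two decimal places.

The unemployment rate changes by −0.13 percentage points.

Initially, labor force = 207.55 + 13.41 = 220.96 million, so u = 13.41/220.96 = 6.07%.
After the change, employed and labor force both rise by 4.89; unemployed unchanged → E = 212.44, U = 13.41, labor force = 225.85 million.
New unemployment rate = 13.41 / 225.85 = 5.94%.
Change = 5.94% − 6.07% = −0.13 percentage points.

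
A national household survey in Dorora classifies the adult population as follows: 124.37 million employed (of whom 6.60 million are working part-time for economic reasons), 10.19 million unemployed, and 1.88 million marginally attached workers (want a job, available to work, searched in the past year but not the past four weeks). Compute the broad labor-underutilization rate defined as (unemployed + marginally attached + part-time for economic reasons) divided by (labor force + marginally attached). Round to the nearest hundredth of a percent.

Labor force = 124.37 + 10.19 = 134.56 million.
Numerator = 10.19 + 1.88 + 6.60 = 18.67 million.
Denominator = 134.56 + 1.88 = 136.44 million.
Broad rate = 18.67 / 136.44 = 13.68%.

Broad underutilization rate ≈ 13.68%.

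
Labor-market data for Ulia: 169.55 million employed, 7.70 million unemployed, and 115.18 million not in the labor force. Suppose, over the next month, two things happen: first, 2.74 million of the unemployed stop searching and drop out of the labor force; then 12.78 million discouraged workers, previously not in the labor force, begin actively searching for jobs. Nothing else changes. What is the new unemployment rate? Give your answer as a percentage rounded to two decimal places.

Initially, labor force = 169.55 + 7.70 = 177.25 million, so u = 7.70/177.25 = 4.34%.
After the first change, unemployed and labor force both fall by 2.74 → E = 169.55, U = 4.96, labor force = 174.51 million.
After the second change, unemployed and labor force both rise by 12.78 → E = 169.55, U = 17.74, labor force = 187.29 million.
New unemployment rate = 17.74 / 187.29 = 9.47%.

New unemployment rate ≈ 9.47%.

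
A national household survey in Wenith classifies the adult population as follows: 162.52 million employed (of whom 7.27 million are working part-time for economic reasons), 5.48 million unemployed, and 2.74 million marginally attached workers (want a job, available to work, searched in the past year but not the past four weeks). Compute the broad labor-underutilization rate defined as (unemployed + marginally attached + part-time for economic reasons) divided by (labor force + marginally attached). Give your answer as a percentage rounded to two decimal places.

Broad underutilization rate ≈ 9.07%.

Labor force = 162.52 + 5.48 = 168.00 million.
Numerator = 5.48 + 2.74 + 7.27 = 15.49 million.
Denominator = 168.00 + 2.74 = 170.74 million.
Broad rate = 15.49 / 170.74 = 9.07%.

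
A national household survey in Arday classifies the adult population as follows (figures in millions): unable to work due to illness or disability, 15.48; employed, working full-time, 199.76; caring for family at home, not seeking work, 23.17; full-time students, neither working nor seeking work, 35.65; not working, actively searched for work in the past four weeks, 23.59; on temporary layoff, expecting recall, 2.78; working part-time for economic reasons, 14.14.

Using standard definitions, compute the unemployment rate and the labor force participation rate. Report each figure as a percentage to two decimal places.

Unemployment rate ≈ 10.98%; labor force participation rate ≈ 76.38%.

Employed = 199.76 + 14.14 = 213.90 million (anyone who worked, including part-time for economic reasons, counts as employed).
Unemployed = 23.59 + 2.78 = 26.37 million (jobless and actively searching, or on temporary layoff).
Labor force = 213.90 + 26.37 = 240.27 million.
Not in labor force = 15.48 + 23.17 + 35.65 = 74.30 million (those not working and not actively searching are outside the labor force).
Civilian working-age population = 240.27 + 74.30 = 314.57 million.
Unemployment rate = 26.37 / 240.27 = 10.98%.
Labor force participation rate = 240.27 / 314.57 = 76.38%.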